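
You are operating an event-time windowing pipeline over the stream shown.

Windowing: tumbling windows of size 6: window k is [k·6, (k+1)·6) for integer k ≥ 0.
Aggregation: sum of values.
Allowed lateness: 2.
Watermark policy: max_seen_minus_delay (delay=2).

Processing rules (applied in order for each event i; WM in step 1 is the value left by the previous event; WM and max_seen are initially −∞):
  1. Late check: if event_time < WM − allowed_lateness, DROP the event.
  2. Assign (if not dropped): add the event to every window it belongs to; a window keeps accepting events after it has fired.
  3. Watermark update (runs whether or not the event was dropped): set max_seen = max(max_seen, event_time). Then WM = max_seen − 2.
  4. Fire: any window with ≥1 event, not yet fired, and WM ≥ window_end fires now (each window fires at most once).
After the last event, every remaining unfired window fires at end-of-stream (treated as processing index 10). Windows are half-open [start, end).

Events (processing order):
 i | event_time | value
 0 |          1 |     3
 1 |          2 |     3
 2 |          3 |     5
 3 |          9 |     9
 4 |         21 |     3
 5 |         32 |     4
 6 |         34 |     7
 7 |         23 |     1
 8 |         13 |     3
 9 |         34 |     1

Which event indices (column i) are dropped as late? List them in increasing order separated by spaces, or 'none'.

7 8

i=0 t=1 v=3: → [0,6); WM=-1
i=1 t=2 v=3: → [0,6); WM=0
i=2 t=3 v=5: → [0,6); WM=1
i=3 t=9 v=9: → [6,12); WM=7; [0,6) fires=11
i=4 t=21 v=3: → [18,24); WM=19; [6,12) fires=9
i=5 t=32 v=4: → [30,36); WM=30; [18,24) fires=3
i=6 t=34 v=7: → [30,36); WM=32
i=7 t=23 v=1: DROP (t<32-2); WM=32
i=8 t=13 v=3: DROP (t<32-2); WM=32
i=9 t=34 v=1: → [30,36); WM=32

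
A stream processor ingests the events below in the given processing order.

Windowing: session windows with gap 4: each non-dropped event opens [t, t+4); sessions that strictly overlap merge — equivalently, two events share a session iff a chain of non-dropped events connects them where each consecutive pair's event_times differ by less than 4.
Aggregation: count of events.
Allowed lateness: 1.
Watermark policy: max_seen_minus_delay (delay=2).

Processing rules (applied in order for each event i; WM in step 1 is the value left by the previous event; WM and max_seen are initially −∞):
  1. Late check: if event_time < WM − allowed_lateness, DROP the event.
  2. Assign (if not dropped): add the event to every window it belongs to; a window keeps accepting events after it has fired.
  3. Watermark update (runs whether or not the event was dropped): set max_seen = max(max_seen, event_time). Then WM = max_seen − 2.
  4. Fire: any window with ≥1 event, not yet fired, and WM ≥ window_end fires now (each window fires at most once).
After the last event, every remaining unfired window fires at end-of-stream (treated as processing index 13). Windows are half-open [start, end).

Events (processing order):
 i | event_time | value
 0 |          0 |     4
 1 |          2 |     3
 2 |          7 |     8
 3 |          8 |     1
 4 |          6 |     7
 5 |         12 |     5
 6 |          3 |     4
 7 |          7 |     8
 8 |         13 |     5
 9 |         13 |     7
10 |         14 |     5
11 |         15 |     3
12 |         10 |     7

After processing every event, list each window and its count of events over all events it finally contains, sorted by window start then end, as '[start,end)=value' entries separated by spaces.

[0,6)=2 [6,12)=3 [12,19)=5

i=0 t=0 v=4: → [0,4); WM=-2
i=1 t=2 v=3: → [0,6); WM=0
i=2 t=7 v=8: → [7,11); WM=5
i=3 t=8 v=1: → [7,12); WM=6
i=4 t=6 v=7: → [6,12); WM=6
i=5 t=12 v=5: → [12,16); WM=10
i=6 t=3 v=4: DROP (t<10-1); WM=10
i=7 t=7 v=8: DROP (t<10-1); WM=10
i=8 t=13 v=5: → [12,17); WM=11
i=9 t=13 v=7: → [12,17); WM=11
i=10 t=14 v=5: → [12,18); WM=12
i=11 t=15 v=3: → [12,19); WM=13
i=12 t=10 v=7: DROP (t<13-1); WM=13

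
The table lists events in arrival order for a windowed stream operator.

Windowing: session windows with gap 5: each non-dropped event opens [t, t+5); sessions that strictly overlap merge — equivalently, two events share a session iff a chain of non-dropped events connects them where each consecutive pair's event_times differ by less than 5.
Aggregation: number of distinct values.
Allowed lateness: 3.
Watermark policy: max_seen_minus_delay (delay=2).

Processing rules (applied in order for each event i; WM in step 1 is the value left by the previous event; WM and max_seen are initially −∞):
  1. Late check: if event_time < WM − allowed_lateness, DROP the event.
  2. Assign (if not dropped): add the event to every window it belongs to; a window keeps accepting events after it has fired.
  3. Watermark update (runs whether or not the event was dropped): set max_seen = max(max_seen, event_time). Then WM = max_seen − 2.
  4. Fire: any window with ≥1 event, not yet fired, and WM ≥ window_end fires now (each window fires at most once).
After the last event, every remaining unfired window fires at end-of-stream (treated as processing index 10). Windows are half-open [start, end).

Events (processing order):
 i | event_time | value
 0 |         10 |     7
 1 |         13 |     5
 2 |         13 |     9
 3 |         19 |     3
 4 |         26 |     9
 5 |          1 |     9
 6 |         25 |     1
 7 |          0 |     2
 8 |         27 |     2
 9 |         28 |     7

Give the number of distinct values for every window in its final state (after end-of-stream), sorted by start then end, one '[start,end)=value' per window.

i=0 t=10 v=7: → [10,15); WM=8
i=1 t=13 v=5: → [10,18); WM=11
i=2 t=13 v=9: → [10,18); WM=11
i=3 t=19 v=3: → [19,24); WM=17
i=4 t=26 v=9: → [26,31); WM=24
i=5 t=1 v=9: DROP (t<24-3); WM=24
i=6 t=25 v=1: → [25,31); WM=24
i=7 t=0 v=2: DROP (t<24-3); WM=24
i=8 t=27 v=2: → [25,32); WM=25
i=9 t=28 v=7: → [25,33); WM=26

[10,18)=3 [19,24)=1 [25,33)=4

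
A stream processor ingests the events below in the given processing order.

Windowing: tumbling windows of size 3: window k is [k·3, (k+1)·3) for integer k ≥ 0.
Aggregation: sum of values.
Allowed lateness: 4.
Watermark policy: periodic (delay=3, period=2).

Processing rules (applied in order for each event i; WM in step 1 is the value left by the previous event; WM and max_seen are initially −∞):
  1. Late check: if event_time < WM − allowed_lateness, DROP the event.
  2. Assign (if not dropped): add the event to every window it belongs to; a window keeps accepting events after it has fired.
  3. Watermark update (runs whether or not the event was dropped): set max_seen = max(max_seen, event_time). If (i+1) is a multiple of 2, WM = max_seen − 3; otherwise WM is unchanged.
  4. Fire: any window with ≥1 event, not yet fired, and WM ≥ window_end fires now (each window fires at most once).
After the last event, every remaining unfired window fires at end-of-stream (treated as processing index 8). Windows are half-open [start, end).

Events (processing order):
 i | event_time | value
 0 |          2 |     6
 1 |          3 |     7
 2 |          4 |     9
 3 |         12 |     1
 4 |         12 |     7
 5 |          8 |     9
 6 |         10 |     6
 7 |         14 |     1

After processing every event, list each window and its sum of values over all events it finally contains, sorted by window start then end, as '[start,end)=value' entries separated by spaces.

i=0 t=2 v=6: → [0,3); WM=−∞
i=1 t=3 v=7: → [3,6); WM=0
i=2 t=4 v=9: → [3,6); WM=0
i=3 t=12 v=1: → [12,15); WM=9; [0,3) fires=6 [3,6) fires=16
i=4 t=12 v=7: → [12,15); WM=9
i=5 t=8 v=9: → [6,9); WM=9; [6,9) fires=9
i=6 t=10 v=6: → [9,12); WM=9
i=7 t=14 v=1: → [12,15); WM=11

[0,3)=6 [3,6)=16 [6,9)=9 [9,12)=6 [12,15)=9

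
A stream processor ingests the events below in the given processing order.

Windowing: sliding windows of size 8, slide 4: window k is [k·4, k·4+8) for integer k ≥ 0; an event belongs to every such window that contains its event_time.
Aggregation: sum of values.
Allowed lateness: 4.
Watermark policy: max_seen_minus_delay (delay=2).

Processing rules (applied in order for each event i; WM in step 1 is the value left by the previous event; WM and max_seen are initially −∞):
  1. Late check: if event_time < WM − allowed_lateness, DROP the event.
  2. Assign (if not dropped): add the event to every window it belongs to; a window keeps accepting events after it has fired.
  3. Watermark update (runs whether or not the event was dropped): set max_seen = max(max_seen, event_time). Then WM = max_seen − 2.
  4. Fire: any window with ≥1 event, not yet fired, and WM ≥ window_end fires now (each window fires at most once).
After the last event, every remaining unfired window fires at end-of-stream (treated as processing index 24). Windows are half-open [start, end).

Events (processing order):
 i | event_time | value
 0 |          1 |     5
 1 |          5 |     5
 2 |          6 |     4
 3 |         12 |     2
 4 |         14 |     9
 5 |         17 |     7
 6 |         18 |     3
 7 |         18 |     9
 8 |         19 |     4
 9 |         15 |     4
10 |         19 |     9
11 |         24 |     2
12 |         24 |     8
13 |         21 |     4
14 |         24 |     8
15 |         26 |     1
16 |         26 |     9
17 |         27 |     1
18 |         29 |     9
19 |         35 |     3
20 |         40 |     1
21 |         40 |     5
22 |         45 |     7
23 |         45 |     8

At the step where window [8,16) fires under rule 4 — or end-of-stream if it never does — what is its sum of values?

i=0 t=1 v=5: → [0,8); WM=-1
i=1 t=5 v=5: → [4,12),[0,8); WM=3
i=2 t=6 v=4: → [4,12),[0,8); WM=4
i=3 t=12 v=2: → [12,20),[8,16); WM=10; [0,8) fires=14
i=4 t=14 v=9: → [12,20),[8,16); WM=12; [4,12) fires=9
i=5 t=17 v=7: → [16,24),[12,20); WM=15
i=6 t=18 v=3: → [16,24),[12,20); WM=16; [8,16) fires=11
i=7 t=18 v=9: → [16,24),[12,20); WM=16
i=8 t=19 v=4: → [16,24),[12,20); WM=17
i=9 t=15 v=4: → [12,20),[8,16); WM=17
i=10 t=19 v=9: → [16,24),[12,20); WM=17
i=11 t=24 v=2: → [24,32),[20,28); WM=22; [12,20) fires=47
i=12 t=24 v=8: → [24,32),[20,28); WM=22
i=13 t=21 v=4: → [20,28),[16,24); WM=22
i=14 t=24 v=8: → [24,32),[20,28); WM=22
i=15 t=26 v=1: → [24,32),[20,28); WM=24; [16,24) fires=36
i=16 t=26 v=9: → [24,32),[20,28); WM=24
i=17 t=27 v=1: → [24,32),[20,28); WM=25
i=18 t=29 v=9: → [28,36),[24,32); WM=27
i=19 t=35 v=3: → [32,40),[28,36); WM=33; [20,28) fires=33 [24,32) fires=38
i=20 t=40 v=1: → [40,48),[36,44); WM=38; [28,36) fires=12
i=21 t=40 v=5: → [40,48),[36,44); WM=38
i=22 t=45 v=7: → [44,52),[40,48); WM=43; [32,40) fires=3
i=23 t=45 v=8: → [44,52),[40,48); WM=43

11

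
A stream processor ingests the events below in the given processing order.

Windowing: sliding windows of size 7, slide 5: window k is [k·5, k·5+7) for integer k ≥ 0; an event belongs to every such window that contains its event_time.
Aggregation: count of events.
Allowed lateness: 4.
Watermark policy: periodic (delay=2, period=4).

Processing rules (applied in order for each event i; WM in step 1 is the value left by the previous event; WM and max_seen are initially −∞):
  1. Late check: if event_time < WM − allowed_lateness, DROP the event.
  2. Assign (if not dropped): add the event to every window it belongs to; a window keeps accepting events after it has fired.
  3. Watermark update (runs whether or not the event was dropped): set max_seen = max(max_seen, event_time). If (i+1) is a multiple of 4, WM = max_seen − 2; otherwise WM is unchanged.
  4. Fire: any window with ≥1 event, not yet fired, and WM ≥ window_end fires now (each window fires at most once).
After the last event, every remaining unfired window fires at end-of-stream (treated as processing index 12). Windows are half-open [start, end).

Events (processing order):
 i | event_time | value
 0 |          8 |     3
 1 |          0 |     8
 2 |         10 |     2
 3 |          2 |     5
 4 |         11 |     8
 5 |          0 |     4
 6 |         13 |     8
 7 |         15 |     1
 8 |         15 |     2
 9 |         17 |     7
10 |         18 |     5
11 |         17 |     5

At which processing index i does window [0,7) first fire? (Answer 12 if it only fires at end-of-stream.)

3

i=0 t=8 v=3: → [5,12); WM=−∞
i=1 t=0 v=8: → [0,7); WM=−∞
i=2 t=10 v=2: → [10,17),[5,12); WM=−∞
i=3 t=2 v=5: → [0,7); WM=8; [0,7) fires=2
i=4 t=11 v=8: → [10,17),[5,12); WM=8
i=5 t=0 v=4: DROP (t<8-4); WM=8
i=6 t=13 v=8: → [10,17); WM=8
i=7 t=15 v=1: → [15,22),[10,17); WM=13; [5,12) fires=3
i=8 t=15 v=2: → [15,22),[10,17); WM=13
i=9 t=17 v=7: → [15,22); WM=13
i=10 t=18 v=5: → [15,22); WM=13
i=11 t=17 v=5: → [15,22); WM=16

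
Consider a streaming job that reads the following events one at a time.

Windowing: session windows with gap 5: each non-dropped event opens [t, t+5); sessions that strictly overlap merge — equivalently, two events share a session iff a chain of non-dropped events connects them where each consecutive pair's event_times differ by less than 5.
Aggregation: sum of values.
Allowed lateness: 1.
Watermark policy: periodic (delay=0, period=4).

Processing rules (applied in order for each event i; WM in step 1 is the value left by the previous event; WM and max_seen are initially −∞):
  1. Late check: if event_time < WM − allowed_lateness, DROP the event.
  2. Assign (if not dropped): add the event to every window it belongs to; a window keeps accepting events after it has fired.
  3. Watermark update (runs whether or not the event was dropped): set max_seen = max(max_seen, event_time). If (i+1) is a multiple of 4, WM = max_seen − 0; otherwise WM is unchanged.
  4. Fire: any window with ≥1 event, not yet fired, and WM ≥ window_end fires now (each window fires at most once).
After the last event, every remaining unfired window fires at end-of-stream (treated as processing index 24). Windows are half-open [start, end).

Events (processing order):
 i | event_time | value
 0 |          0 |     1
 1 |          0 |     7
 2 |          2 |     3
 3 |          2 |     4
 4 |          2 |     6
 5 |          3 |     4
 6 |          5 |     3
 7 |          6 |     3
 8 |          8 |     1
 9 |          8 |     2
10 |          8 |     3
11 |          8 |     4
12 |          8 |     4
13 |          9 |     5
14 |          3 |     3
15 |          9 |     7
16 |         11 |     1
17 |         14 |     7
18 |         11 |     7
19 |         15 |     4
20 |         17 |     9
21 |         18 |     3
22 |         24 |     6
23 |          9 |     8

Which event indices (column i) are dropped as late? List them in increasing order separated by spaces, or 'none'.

i=0 t=0 v=1: → [0,5); WM=−∞
i=1 t=0 v=7: → [0,5); WM=−∞
i=2 t=2 v=3: → [0,7); WM=−∞
i=3 t=2 v=4: → [0,7); WM=2
i=4 t=2 v=6: → [0,7); WM=2
i=5 t=3 v=4: → [0,8); WM=2
i=6 t=5 v=3: → [0,10); WM=2
i=7 t=6 v=3: → [0,11); WM=6
i=8 t=8 v=1: → [0,13); WM=6
i=9 t=8 v=2: → [0,13); WM=6
i=10 t=8 v=3: → [0,13); WM=6
i=11 t=8 v=4: → [0,13); WM=8
i=12 t=8 v=4: → [0,13); WM=8
i=13 t=9 v=5: → [0,14); WM=8
i=14 t=3 v=3: DROP (t<8-1); WM=8
i=15 t=9 v=7: → [0,14); WM=9
i=16 t=11 v=1: → [0,16); WM=9
i=17 t=14 v=7: → [0,19); WM=9
i=18 t=11 v=7: → [0,19); WM=9
i=19 t=15 v=4: → [0,20); WM=15
i=20 t=17 v=9: → [0,22); WM=15
i=21 t=18 v=3: → [0,23); WM=15
i=22 t=24 v=6: → [24,29); WM=15
i=23 t=9 v=8: DROP (t<15-1); WM=24

14 23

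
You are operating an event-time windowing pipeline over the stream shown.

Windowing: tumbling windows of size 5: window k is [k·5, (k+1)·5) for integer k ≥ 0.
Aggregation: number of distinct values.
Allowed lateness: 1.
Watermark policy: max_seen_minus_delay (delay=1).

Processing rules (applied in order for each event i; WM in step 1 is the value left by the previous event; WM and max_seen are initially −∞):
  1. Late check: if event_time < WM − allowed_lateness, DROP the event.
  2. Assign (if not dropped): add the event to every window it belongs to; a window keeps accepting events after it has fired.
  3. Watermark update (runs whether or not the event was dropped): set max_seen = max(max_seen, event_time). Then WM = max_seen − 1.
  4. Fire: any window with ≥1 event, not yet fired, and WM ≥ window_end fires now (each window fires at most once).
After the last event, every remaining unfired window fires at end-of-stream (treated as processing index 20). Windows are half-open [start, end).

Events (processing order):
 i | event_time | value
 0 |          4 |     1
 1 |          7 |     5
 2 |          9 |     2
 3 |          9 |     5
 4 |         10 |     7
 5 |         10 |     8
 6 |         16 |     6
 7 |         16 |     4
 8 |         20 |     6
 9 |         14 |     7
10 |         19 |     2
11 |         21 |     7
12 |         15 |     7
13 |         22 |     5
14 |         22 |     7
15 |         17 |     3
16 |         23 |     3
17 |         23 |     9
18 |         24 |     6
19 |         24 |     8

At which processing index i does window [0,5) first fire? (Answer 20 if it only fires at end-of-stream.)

1

i=0 t=4 v=1: → [0,5); WM=3
i=1 t=7 v=5: → [5,10); WM=6; [0,5) fires=1
i=2 t=9 v=2: → [5,10); WM=8
i=3 t=9 v=5: → [5,10); WM=8
i=4 t=10 v=7: → [10,15); WM=9
i=5 t=10 v=8: → [10,15); WM=9
i=6 t=16 v=6: → [15,20); WM=15; [5,10) fires=2 [10,15) fires=2
i=7 t=16 v=4: → [15,20); WM=15
i=8 t=20 v=6: → [20,25); WM=19
i=9 t=14 v=7: DROP (t<19-1); WM=19
i=10 t=19 v=2: → [15,20); WM=19
i=11 t=21 v=7: → [20,25); WM=20; [15,20) fires=3
i=12 t=15 v=7: DROP (t<20-1); WM=20
i=13 t=22 v=5: → [20,25); WM=21
i=14 t=22 v=7: → [20,25); WM=21
i=15 t=17 v=3: DROP (t<21-1); WM=21
i=16 t=23 v=3: → [20,25); WM=22
i=17 t=23 v=9: → [20,25); WM=22
i=18 t=24 v=6: → [20,25); WM=23
i=19 t=24 v=8: → [20,25); WM=23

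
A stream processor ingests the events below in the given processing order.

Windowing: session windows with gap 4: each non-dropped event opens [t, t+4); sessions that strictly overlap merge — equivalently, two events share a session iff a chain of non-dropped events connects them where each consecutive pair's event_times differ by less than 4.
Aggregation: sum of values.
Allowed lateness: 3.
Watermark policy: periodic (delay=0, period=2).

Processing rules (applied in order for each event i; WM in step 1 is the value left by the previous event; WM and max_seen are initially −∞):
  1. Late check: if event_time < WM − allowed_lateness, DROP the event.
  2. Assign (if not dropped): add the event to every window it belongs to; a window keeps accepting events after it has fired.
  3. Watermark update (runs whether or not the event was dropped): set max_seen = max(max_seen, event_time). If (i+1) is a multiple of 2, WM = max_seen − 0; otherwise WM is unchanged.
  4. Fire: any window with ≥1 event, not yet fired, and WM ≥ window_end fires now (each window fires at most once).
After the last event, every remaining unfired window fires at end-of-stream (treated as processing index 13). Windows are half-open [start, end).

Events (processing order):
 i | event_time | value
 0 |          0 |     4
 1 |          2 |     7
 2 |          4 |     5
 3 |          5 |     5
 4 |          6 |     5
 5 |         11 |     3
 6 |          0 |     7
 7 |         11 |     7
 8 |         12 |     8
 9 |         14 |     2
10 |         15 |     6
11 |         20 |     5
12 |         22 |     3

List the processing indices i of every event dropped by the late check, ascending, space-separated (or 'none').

6

i=0 t=0 v=4: → [0,4); WM=−∞
i=1 t=2 v=7: → [0,6); WM=2
i=2 t=4 v=5: → [0,8); WM=2
i=3 t=5 v=5: → [0,9); WM=5
i=4 t=6 v=5: → [0,10); WM=5
i=5 t=11 v=3: → [11,15); WM=11
i=6 t=0 v=7: DROP (t<11-3); WM=11
i=7 t=11 v=7: → [11,15); WM=11
i=8 t=12 v=8: → [11,16); WM=11
i=9 t=14 v=2: → [11,18); WM=14
i=10 t=15 v=6: → [11,19); WM=14
i=11 t=20 v=5: → [20,24); WM=20
i=12 t=22 v=3: → [20,26); WM=20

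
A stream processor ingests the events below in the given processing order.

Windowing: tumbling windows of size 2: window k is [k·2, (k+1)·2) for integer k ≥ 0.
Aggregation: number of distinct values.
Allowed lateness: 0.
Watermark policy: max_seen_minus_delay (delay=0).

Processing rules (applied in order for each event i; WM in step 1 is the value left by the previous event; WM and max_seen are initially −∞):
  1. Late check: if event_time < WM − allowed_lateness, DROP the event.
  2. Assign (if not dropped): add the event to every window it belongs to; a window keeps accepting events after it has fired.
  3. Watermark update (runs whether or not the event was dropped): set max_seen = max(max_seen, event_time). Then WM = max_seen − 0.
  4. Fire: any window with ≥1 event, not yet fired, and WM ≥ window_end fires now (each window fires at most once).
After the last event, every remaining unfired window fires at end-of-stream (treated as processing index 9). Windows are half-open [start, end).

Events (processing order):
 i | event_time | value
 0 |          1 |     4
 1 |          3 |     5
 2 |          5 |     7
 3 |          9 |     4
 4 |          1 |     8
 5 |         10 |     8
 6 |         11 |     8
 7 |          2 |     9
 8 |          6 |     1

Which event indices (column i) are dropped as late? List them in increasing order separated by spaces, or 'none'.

4 7 8

i=0 t=1 v=4: → [0,2); WM=1
i=1 t=3 v=5: → [2,4); WM=3; [0,2) fires=1
i=2 t=5 v=7: → [4,6); WM=5; [2,4) fires=1
i=3 t=9 v=4: → [8,10); WM=9; [4,6) fires=1
i=4 t=1 v=8: DROP (t<9-0); WM=9
i=5 t=10 v=8: → [10,12); WM=10; [8,10) fires=1
i=6 t=11 v=8: → [10,12); WM=11
i=7 t=2 v=9: DROP (t<11-0); WM=11
i=8 t=6 v=1: DROP (t<11-0); WM=11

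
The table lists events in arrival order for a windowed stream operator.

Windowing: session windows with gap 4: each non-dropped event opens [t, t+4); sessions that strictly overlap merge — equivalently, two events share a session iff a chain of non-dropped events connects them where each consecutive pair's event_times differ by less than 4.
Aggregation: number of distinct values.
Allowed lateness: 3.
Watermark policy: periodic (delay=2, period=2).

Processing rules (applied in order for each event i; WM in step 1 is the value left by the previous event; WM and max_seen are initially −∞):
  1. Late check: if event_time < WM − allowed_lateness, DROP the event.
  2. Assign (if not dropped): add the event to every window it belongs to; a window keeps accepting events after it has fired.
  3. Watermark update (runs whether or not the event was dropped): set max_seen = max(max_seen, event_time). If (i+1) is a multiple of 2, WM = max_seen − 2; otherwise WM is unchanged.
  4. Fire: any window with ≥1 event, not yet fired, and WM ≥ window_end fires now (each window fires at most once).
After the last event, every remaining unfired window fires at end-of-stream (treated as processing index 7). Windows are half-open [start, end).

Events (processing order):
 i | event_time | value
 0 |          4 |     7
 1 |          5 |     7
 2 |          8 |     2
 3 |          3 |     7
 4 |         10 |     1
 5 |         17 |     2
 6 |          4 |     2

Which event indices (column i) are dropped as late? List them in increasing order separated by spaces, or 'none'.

i=0 t=4 v=7: → [4,8); WM=−∞
i=1 t=5 v=7: → [4,9); WM=3
i=2 t=8 v=2: → [4,12); WM=3
i=3 t=3 v=7: → [3,12); WM=6
i=4 t=10 v=1: → [3,14); WM=6
i=5 t=17 v=2: → [17,21); WM=15
i=6 t=4 v=2: DROP (t<15-3); WM=15

6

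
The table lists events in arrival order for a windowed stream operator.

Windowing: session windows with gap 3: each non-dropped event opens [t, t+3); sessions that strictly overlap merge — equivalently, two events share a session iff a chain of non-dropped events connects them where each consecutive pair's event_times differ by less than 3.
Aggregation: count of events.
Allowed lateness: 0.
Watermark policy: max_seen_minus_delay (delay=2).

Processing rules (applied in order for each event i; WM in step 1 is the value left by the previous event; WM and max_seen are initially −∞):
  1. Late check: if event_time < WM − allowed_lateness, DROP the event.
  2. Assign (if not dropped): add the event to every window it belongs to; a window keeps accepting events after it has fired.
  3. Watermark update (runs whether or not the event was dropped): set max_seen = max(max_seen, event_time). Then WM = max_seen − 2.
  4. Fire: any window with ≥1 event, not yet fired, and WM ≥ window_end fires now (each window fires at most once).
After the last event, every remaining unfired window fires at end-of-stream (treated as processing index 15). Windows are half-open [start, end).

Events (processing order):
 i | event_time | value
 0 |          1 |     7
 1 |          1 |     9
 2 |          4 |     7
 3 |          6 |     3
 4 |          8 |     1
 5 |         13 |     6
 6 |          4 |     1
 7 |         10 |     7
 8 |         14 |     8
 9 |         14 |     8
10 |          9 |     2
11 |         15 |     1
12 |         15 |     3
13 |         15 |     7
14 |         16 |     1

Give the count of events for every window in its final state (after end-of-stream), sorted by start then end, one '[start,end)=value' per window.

[1,4)=2 [4,11)=3 [13,19)=7

i=0 t=1 v=7: → [1,4); WM=-1
i=1 t=1 v=9: → [1,4); WM=-1
i=2 t=4 v=7: → [4,7); WM=2
i=3 t=6 v=3: → [4,9); WM=4
i=4 t=8 v=1: → [4,11); WM=6
i=5 t=13 v=6: → [13,16); WM=11
i=6 t=4 v=1: DROP (t<11-0); WM=11
i=7 t=10 v=7: DROP (t<11-0); WM=11
i=8 t=14 v=8: → [13,17); WM=12
i=9 t=14 v=8: → [13,17); WM=12
i=10 t=9 v=2: DROP (t<12-0); WM=12
i=11 t=15 v=1: → [13,18); WM=13
i=12 t=15 v=3: → [13,18); WM=13
i=13 t=15 v=7: → [13,18); WM=13
i=14 t=16 v=1: → [13,19); WM=14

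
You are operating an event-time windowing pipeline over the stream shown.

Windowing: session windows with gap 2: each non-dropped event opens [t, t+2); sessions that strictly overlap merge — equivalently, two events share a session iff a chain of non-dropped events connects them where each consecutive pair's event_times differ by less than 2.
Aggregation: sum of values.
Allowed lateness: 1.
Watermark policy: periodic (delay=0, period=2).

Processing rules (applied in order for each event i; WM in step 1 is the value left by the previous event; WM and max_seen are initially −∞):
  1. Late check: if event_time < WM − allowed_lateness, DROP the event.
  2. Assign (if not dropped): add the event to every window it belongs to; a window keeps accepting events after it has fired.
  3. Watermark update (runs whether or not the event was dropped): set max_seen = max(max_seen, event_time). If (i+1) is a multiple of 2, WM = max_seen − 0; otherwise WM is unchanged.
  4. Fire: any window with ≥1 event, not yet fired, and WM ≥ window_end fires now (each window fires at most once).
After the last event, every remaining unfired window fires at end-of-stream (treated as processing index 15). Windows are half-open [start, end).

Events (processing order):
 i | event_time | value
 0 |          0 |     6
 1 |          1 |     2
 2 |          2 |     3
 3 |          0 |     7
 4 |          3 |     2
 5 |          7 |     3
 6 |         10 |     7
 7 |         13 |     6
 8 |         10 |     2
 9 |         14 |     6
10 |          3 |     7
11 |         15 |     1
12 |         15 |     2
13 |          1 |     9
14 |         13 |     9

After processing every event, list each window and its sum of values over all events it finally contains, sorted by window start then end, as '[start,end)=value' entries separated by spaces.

i=0 t=0 v=6: → [0,2); WM=−∞
i=1 t=1 v=2: → [0,3); WM=1
i=2 t=2 v=3: → [0,4); WM=1
i=3 t=0 v=7: → [0,4); WM=2
i=4 t=3 v=2: → [0,5); WM=2
i=5 t=7 v=3: → [7,9); WM=7
i=6 t=10 v=7: → [10,12); WM=7
i=7 t=13 v=6: → [13,15); WM=13
i=8 t=10 v=2: DROP (t<13-1); WM=13
i=9 t=14 v=6: → [13,16); WM=14
i=10 t=3 v=7: DROP (t<14-1); WM=14
i=11 t=15 v=1: → [13,17); WM=15
i=12 t=15 v=2: → [13,17); WM=15
i=13 t=1 v=9: DROP (t<15-1); WM=15
i=14 t=13 v=9: DROP (t<15-1); WM=15

[0,5)=20 [7,9)=3 [10,12)=7 [13,17)=15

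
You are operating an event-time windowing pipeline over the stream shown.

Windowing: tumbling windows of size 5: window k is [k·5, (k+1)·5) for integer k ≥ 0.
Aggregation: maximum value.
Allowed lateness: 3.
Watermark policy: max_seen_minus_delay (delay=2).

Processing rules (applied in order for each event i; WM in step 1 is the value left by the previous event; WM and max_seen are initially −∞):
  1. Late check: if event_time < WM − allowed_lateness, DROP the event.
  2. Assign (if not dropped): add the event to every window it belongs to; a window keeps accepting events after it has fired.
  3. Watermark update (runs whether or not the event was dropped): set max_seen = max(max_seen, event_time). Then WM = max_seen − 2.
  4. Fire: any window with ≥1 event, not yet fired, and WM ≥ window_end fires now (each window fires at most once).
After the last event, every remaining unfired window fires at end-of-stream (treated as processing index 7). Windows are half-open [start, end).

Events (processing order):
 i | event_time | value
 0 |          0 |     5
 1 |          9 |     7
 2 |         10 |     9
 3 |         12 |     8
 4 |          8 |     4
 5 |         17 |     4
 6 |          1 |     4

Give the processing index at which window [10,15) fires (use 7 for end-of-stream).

5

i=0 t=0 v=5: → [0,5); WM=-2
i=1 t=9 v=7: → [5,10); WM=7; [0,5) fires=5
i=2 t=10 v=9: → [10,15); WM=8
i=3 t=12 v=8: → [10,15); WM=10; [5,10) fires=7
i=4 t=8 v=4: → [5,10); WM=10
i=5 t=17 v=4: → [15,20); WM=15; [10,15) fires=9
i=6 t=1 v=4: DROP (t<15-3); WM=15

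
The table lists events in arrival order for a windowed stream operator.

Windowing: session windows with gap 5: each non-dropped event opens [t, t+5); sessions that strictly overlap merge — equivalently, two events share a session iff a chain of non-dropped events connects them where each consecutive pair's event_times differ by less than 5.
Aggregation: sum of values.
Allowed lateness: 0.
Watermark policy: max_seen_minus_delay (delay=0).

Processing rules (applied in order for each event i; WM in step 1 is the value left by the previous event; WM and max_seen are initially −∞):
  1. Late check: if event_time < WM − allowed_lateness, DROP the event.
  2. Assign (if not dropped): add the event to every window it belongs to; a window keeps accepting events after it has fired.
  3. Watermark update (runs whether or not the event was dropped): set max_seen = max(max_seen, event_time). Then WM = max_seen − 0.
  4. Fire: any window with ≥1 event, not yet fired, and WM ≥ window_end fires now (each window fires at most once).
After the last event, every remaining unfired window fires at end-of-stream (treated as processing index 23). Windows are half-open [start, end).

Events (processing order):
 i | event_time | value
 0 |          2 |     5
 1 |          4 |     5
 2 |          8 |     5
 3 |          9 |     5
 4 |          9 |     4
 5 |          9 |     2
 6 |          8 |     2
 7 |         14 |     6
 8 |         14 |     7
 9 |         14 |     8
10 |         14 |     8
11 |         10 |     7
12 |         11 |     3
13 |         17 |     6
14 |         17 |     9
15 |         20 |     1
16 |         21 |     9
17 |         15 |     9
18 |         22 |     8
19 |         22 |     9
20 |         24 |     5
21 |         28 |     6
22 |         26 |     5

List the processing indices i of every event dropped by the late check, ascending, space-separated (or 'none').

i=0 t=2 v=5: → [2,7); WM=2
i=1 t=4 v=5: → [2,9); WM=4
i=2 t=8 v=5: → [2,13); WM=8
i=3 t=9 v=5: → [2,14); WM=9
i=4 t=9 v=4: → [2,14); WM=9
i=5 t=9 v=2: → [2,14); WM=9
i=6 t=8 v=2: DROP (t<9-0); WM=9
i=7 t=14 v=6: → [14,19); WM=14
i=8 t=14 v=7: → [14,19); WM=14
i=9 t=14 v=8: → [14,19); WM=14
i=10 t=14 v=8: → [14,19); WM=14
i=11 t=10 v=7: DROP (t<14-0); WM=14
i=12 t=11 v=3: DROP (t<14-0); WM=14
i=13 t=17 v=6: → [14,22); WM=17
i=14 t=17 v=9: → [14,22); WM=17
i=15 t=20 v=1: → [14,25); WM=20
i=16 t=21 v=9: → [14,26); WM=21
i=17 t=15 v=9: DROP (t<21-0); WM=21
i=18 t=22 v=8: → [14,27); WM=22
i=19 t=22 v=9: → [14,27); WM=22
i=20 t=24 v=5: → [14,29); WM=24
i=21 t=28 v=6: → [14,33); WM=28
i=22 t=26 v=5: DROP (t<28-0); WM=28

6 11 12 17 22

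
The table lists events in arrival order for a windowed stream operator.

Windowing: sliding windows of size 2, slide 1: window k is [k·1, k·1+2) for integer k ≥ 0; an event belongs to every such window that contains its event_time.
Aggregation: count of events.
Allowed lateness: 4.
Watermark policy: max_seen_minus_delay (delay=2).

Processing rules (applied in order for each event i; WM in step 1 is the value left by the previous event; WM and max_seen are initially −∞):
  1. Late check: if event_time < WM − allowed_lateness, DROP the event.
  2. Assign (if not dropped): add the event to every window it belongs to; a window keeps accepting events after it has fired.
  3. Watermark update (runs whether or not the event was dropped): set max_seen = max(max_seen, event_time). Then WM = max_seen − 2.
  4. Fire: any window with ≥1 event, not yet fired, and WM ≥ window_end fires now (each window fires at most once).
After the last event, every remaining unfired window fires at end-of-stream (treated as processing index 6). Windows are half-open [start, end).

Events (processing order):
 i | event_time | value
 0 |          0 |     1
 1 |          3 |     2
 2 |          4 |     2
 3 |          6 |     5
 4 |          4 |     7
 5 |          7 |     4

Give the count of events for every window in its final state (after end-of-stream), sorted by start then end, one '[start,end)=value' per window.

i=0 t=0 v=1: → [0,2); WM=-2
i=1 t=3 v=2: → [3,5),[2,4); WM=1
i=2 t=4 v=2: → [4,6),[3,5); WM=2; [0,2) fires=1
i=3 t=6 v=5: → [6,8),[5,7); WM=4; [2,4) fires=1
i=4 t=4 v=7: → [4,6),[3,5); WM=4
i=5 t=7 v=4: → [7,9),[6,8); WM=5; [3,5) fires=3

[0,2)=1 [2,4)=1 [3,5)=3 [4,6)=2 [5,7)=1 [6,8)=2 [7,9)=1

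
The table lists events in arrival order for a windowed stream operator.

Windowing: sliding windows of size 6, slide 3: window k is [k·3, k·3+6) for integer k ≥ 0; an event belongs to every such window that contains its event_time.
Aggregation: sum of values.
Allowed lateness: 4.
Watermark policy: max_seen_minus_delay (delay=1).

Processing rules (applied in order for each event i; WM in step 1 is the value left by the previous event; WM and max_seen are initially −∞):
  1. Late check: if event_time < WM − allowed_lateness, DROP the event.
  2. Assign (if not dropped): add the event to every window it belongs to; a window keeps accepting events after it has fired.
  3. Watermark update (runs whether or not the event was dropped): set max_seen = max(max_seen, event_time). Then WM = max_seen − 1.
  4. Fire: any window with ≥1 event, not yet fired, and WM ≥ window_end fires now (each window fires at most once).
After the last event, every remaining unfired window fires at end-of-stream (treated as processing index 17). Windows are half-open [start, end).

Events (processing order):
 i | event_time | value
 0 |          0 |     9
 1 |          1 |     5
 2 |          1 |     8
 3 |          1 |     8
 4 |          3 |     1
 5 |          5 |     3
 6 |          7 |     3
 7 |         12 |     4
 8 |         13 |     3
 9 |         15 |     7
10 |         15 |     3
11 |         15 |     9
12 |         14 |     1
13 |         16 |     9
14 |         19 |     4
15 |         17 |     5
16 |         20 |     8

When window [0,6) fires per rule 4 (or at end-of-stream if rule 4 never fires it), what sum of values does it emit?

34

i=0 t=0 v=9: → [0,6); WM=-1
i=1 t=1 v=5: → [0,6); WM=0
i=2 t=1 v=8: → [0,6); WM=0
i=3 t=1 v=8: → [0,6); WM=0
i=4 t=3 v=1: → [3,9),[0,6); WM=2
i=5 t=5 v=3: → [3,9),[0,6); WM=4
i=6 t=7 v=3: → [6,12),[3,9); WM=6; [0,6) fires=34
i=7 t=12 v=4: → [12,18),[9,15); WM=11; [3,9) fires=7
i=8 t=13 v=3: → [12,18),[9,15); WM=12; [6,12) fires=3
i=9 t=15 v=7: → [15,21),[12,18); WM=14
i=10 t=15 v=3: → [15,21),[12,18); WM=14
i=11 t=15 v=9: → [15,21),[12,18); WM=14
i=12 t=14 v=1: → [12,18),[9,15); WM=14
i=13 t=16 v=9: → [15,21),[12,18); WM=15; [9,15) fires=8
i=14 t=19 v=4: → [18,24),[15,21); WM=18; [12,18) fires=36
i=15 t=17 v=5: → [15,21),[12,18); WM=18
i=16 t=20 v=8: → [18,24),[15,21); WM=19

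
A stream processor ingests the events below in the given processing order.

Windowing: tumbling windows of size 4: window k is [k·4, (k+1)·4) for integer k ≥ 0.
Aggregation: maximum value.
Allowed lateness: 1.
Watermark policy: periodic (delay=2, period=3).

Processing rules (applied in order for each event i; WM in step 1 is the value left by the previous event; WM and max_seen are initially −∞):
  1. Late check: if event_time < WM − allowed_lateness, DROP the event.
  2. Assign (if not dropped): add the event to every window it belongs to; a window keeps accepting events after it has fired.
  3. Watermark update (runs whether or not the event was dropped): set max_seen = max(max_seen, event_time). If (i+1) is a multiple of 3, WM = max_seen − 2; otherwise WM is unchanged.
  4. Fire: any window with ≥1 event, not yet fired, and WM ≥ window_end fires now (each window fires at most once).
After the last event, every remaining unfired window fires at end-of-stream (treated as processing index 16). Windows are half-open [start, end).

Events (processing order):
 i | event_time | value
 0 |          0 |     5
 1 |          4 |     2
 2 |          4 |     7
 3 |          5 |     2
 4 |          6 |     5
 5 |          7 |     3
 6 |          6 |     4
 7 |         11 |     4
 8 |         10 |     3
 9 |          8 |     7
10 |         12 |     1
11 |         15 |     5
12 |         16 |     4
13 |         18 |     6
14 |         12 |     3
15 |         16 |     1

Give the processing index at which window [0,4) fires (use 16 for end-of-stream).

i=0 t=0 v=5: → [0,4); WM=−∞
i=1 t=4 v=2: → [4,8); WM=−∞
i=2 t=4 v=7: → [4,8); WM=2
i=3 t=5 v=2: → [4,8); WM=2
i=4 t=6 v=5: → [4,8); WM=2
i=5 t=7 v=3: → [4,8); WM=5; [0,4) fires=5
i=6 t=6 v=4: → [4,8); WM=5
i=7 t=11 v=4: → [8,12); WM=5
i=8 t=10 v=3: → [8,12); WM=9; [4,8) fires=7
i=9 t=8 v=7: → [8,12); WM=9
i=10 t=12 v=1: → [12,16); WM=9
i=11 t=15 v=5: → [12,16); WM=13; [8,12) fires=7
i=12 t=16 v=4: → [16,20); WM=13
i=13 t=18 v=6: → [16,20); WM=13
i=14 t=12 v=3: → [12,16); WM=16; [12,16) fires=5
i=15 t=16 v=1: → [16,20); WM=16

5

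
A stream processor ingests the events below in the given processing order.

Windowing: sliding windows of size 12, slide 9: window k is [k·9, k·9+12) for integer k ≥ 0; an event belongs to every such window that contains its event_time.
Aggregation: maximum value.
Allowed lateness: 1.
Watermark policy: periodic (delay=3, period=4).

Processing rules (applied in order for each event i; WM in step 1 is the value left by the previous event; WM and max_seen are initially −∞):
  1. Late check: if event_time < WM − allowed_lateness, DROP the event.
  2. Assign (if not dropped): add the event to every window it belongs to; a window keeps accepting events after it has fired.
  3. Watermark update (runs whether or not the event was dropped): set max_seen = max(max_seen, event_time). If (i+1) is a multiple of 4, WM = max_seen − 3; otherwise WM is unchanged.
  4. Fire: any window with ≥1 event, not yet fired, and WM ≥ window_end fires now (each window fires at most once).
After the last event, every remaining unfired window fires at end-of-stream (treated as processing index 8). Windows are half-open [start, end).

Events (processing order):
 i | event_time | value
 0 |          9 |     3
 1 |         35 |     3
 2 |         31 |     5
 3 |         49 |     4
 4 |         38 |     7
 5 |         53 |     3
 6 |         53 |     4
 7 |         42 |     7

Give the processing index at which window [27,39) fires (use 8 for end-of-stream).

3

i=0 t=9 v=3: → [9,21),[0,12); WM=−∞
i=1 t=35 v=3: → [27,39); WM=−∞
i=2 t=31 v=5: → [27,39); WM=−∞
i=3 t=49 v=4: → [45,57); WM=46; [0,12) fires=3 [9,21) fires=3 [27,39) fires=5
i=4 t=38 v=7: DROP (t<46-1); WM=46
i=5 t=53 v=3: → [45,57); WM=46
i=6 t=53 v=4: → [45,57); WM=46
i=7 t=42 v=7: DROP (t<46-1); WM=50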